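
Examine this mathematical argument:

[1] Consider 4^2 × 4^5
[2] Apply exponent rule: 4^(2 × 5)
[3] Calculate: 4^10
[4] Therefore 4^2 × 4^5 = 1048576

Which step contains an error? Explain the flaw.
Step 2: Apply exponent rule: 4^(2 × 5)

Step 2 incorrectly states that a^b × a^c = a^(b×c). The correct rule is a^b × a^c = a^(b+c). The actual value is 4^2 × 4^5 = 4^7 = 16384, not 4^10 = 1048576.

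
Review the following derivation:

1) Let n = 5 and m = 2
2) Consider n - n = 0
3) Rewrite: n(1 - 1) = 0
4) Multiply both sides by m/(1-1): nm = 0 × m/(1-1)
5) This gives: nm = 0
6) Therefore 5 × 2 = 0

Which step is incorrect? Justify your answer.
Step 4: Multiply both sides by m/(1-1): nm = 0 × m/(1-1)

Step 4 multiplies both sides by m/(1-1). However, 1-1 = 0, so this is multiplication by m/0, which is undefined. We cannot multiply by an undefined expression.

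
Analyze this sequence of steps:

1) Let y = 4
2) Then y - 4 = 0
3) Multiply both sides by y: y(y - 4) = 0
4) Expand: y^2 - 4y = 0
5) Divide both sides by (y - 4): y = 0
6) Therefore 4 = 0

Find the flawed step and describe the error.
Step 5: Divide both sides by (y - 4): y = 0

Step 5 divides both sides by (y - 4). However, since y = 4, we have (y - 4) = 0. Division by zero is undefined, making this step invalid.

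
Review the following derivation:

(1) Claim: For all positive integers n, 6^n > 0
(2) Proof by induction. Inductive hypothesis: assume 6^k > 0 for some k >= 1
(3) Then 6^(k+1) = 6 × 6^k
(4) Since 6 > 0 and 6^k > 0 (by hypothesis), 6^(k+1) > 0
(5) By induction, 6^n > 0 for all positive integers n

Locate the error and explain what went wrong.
Step 5: By induction, 6^n > 0 for all positive integers n

Step 5 concludes the proof by induction, but no base case was ever established. A valid induction proof requires: (1) a base case proving 6^1 > 0, and (2) an inductive step showing IF 6^k > 0 THEN 6^(k+1) > 0. Steps 2-4 correctly establish the inductive step, but without the base case the conclusion in step 5 does not follow.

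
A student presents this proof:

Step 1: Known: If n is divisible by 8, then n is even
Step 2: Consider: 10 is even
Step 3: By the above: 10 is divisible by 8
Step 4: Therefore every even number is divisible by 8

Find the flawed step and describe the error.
Step 3: By the above: 10 is divisible by 8

Step 3 commits the fallacy of affirming the consequent. The known fact 'divisible by 8 → even' does NOT imply 'even → divisible by 8'. That would be the converse, which is false. For example, 10 is even but 10 ÷ 8 = 1.25, which is not an integer.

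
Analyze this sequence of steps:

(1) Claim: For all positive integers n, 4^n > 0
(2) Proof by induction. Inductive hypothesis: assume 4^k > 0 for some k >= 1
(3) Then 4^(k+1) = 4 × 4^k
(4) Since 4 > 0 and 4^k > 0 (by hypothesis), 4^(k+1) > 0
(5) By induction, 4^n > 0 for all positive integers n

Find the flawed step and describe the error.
Step 5: By induction, 4^n > 0 for all positive integers n

Step 5 concludes the proof by induction, but no base case was ever established. A valid induction proof requires: (1) a base case proving 4^1 > 0, and (2) an inductive step showing IF 4^k > 0 THEN 4^(k+1) > 0. Steps 2-4 correctly establish the inductive step, but without the base case the conclusion in step 5 does not follow.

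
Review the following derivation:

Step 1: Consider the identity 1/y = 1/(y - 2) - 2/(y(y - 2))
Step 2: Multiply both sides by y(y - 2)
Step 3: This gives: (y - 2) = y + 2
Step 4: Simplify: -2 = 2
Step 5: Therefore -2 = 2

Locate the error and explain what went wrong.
Step 3: This gives: (y - 2) = y + 2

Step 3 makes a sign error when clearing denominators. Multiplying -2/(y(y - 2)) by y(y - 2) gives -2, not +2. The correct result is (y - 2) = y - 2, which is trivially true, not (y - 2) = y + 2. (Step 1 is a valid identity: 1/(y - 2) - 2/(y(y - 2)) = (y - 2)/(y(y - 2)) = 1/y.)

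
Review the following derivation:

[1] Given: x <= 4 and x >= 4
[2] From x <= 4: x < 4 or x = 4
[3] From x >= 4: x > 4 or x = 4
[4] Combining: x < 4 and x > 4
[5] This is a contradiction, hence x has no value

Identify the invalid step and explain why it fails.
Step 4: Combining: x < 4 and x > 4

Step 4 incorrectly combines the conditions. From x <= 4 and x >= 4, the intersection is x = 4. The error treats the 'or' cases as 'and' requirements. The correct conclusion is that x = 4 is the unique solution, not that no solution exists.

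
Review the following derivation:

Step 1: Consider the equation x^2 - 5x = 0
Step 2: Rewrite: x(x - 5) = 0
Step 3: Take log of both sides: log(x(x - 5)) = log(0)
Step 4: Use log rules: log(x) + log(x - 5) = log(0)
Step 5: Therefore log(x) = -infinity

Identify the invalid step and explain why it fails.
Step 3: Take log of both sides: log(x(x - 5)) = log(0)

Step 3 takes the logarithm of both sides, resulting in log(0) on the right side. The logarithm is only defined for positive numbers; log(0) is undefined (approaches negative infinity). This operation is invalid.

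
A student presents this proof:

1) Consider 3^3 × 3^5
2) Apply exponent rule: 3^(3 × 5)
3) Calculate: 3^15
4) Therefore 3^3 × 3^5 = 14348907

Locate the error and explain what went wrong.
Step 2: Apply exponent rule: 3^(3 × 5)

Step 2 incorrectly states that a^b × a^c = a^(b×c). The correct rule is a^b × a^c = a^(b+c). The actual value is 3^3 × 3^5 = 3^8 = 6561, not 3^15 = 14348907.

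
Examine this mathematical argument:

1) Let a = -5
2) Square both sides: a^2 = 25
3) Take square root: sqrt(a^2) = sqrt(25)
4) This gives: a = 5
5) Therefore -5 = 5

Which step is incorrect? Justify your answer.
Step 4: This gives: a = 5

Step 4 incorrectly states that sqrt(a^2) = a. The correct identity is sqrt(a^2) = |a|. Since a = -5 < 0, we have sqrt(a^2) = |-5| = 5, not a = -5.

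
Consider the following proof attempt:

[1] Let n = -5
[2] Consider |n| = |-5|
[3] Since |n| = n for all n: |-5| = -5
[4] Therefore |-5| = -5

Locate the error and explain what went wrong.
Step 3: Since |n| = n for all n: |-5| = -5

Step 3 incorrectly states that |n| = n for all n. The correct definition is |n| = n when n >= 0, and |n| = -n when n < 0. Since -5 < 0, we have |-5| = -(-5) = 5, not -5.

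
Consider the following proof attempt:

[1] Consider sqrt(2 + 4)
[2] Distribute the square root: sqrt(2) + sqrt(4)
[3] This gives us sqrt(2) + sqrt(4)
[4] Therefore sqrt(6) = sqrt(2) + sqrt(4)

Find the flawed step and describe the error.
Step 2: Distribute the square root: sqrt(2) + sqrt(4)

Step 2 incorrectly 'distributes' the square root over addition. The square root function does not distribute: sqrt(a + b) ≠ sqrt(a) + sqrt(b). In fact, sqrt(2 + 4) = sqrt(6) ≈ 2.4495, while sqrt(2) + sqrt(4) ≈ 3.4142.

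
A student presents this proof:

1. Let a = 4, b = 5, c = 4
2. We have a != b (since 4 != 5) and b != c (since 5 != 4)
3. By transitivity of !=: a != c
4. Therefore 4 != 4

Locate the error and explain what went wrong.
Step 3: By transitivity of !=: a != c

Step 3 incorrectly applies transitivity to the '!=' relation. Transitivity states: if a R b and b R c, then a R c. However, '!=' is not transitive. Counterexample: 4 != 5 and 5 != 4, but 4 = 4 (both equal 4). Transitivity holds for relations like <, <=, =, but not for !=.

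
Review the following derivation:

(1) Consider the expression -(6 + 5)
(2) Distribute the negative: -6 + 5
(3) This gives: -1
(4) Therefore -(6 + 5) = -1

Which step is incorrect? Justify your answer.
Step 2: Distribute the negative: -6 + 5

Step 2 incorrectly distributes the negative sign. The correct distribution is -(6 + 5) = -6 - 5 = -11. The negative must be applied to both terms, not just the first. The error treats -(6 + 5) as -6 + 5, which equals -1 instead of -11.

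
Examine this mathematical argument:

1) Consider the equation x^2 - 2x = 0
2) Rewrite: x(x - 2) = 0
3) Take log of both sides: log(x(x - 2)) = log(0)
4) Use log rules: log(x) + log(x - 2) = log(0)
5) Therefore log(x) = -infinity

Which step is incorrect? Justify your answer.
Step 3: Take log of both sides: log(x(x - 2)) = log(0)

Step 3 takes the logarithm of both sides, resulting in log(0) on the right side. The logarithm is only defined for positive numbers; log(0) is undefined (approaches negative infinity). This operation is invalid.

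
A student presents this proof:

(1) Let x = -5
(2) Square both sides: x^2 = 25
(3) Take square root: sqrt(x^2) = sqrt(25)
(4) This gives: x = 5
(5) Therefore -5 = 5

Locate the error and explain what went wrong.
Step 4: This gives: x = 5

Step 4 incorrectly states that sqrt(x^2) = x. The correct identity is sqrt(x^2) = |x|. Since x = -5 < 0, we have sqrt(x^2) = |-5| = 5, not x = -5.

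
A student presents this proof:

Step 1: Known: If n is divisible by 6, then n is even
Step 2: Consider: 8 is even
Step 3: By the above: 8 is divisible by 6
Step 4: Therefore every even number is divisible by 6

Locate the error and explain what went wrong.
Step 3: By the above: 8 is divisible by 6

Step 3 commits the fallacy of affirming the consequent. The known fact 'divisible by 6 → even' does NOT imply 'even → divisible by 6'. That would be the converse, which is false. For example, 8 is even but 8 ÷ 6 = 1.33, which is not an integer.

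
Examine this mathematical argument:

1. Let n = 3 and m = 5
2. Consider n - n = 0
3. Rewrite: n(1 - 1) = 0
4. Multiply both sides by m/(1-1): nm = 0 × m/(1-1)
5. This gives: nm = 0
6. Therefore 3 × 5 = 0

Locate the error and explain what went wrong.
Step 4: Multiply both sides by m/(1-1): nm = 0 × m/(1-1)

Step 4 multiplies both sides by m/(1-1). However, 1-1 = 0, so this is multiplication by m/0, which is undefined. We cannot multiply by an undefined expression.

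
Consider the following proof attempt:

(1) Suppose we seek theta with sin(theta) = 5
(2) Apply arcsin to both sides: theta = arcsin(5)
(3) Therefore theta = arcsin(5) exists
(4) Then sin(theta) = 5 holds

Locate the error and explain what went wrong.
Step 2: Apply arcsin to both sides: theta = arcsin(5)

Step 2 applies arcsin to 5. However, arcsin(x) is only defined for x in [-1, 1] because sin(theta) can only produce values in that range. Since |5| > 1, arcsin(5) is undefined. There is no angle whose sine equals 5.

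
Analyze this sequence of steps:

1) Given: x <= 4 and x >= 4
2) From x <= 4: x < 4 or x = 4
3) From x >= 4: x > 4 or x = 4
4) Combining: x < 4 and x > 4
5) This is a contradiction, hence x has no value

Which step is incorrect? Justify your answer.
Step 4: Combining: x < 4 and x > 4

Step 4 incorrectly combines the conditions. From x <= 4 and x >= 4, the intersection is x = 4. The error treats the 'or' cases as 'and' requirements. The correct conclusion is that x = 4 is the unique solution, not that no solution exists.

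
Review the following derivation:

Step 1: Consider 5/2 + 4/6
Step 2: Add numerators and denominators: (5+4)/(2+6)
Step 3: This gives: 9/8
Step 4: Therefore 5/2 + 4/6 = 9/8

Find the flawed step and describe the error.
Step 2: Add numerators and denominators: (5+4)/(2+6)

Step 2 incorrectly adds fractions by separately adding numerators and denominators. This is wrong. The correct method requires a common denominator: 5/2 + 4/6 = (5×6 + 4×2)/(2×6) = 38/12 = 19/6. The method used gives 9/8, which is different.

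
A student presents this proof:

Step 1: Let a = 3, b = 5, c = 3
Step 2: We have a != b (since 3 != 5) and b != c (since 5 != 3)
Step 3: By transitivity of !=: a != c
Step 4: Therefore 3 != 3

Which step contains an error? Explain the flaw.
Step 3: By transitivity of !=: a != c

Step 3 incorrectly applies transitivity to the '!=' relation. Transitivity states: if a R b and b R c, then a R c. However, '!=' is not transitive. Counterexample: 3 != 5 and 5 != 3, but 3 = 3 (both equal 3). Transitivity holds for relations like <, <=, =, but not for !=.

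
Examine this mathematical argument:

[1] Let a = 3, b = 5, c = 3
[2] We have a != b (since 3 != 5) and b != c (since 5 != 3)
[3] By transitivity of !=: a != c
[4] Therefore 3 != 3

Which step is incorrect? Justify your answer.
Step 3: By transitivity of !=: a != c

Step 3 incorrectly applies transitivity to the '!=' relation. Transitivity states: if a R b and b R c, then a R c. However, '!=' is not transitive. Counterexample: 3 != 5 and 5 != 3, but 3 = 3 (both equal 3). Transitivity holds for relations like <, <=, =, but not for !=.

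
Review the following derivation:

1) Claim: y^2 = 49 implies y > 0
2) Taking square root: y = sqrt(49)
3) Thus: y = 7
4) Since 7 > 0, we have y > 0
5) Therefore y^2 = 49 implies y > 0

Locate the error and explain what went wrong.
Step 2: Taking square root: y = sqrt(49)

Step 2 takes the square root and assumes the positive root only. The equation y^2 = 49 actually has two solutions: y = 7 and y = -7. The proof silently assumes y > 0 without justification, then uses this assumption to conclude y > 0, which is circular. The counterexample y = -7 shows the claim is false.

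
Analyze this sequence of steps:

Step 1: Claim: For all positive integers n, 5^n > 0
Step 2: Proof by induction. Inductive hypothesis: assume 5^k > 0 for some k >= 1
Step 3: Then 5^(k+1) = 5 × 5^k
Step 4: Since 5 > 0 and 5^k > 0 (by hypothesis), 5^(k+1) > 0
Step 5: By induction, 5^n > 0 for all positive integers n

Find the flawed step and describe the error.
Step 5: By induction, 5^n > 0 for all positive integers n

Step 5 concludes the proof by induction, but no base case was ever established. A valid induction proof requires: (1) a base case proving 5^1 > 0, and (2) an inductive step showing IF 5^k > 0 THEN 5^(k+1) > 0. Steps 2-4 correctly establish the inductive step, but without the base case the conclusion in step 5 does not follow.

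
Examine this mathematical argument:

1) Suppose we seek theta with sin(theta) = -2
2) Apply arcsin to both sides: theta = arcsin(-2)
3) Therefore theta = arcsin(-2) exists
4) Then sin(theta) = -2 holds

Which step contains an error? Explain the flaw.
Step 2: Apply arcsin to both sides: theta = arcsin(-2)

Step 2 applies arcsin to -2. However, arcsin(x) is only defined for x in [-1, 1] because sin(theta) can only produce values in that range. Since |-2| > 1, arcsin(-2) is undefined. There is no angle whose sine equals -2.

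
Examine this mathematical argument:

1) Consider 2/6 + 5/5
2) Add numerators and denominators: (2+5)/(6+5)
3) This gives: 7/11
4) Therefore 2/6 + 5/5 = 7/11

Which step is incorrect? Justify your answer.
Step 2: Add numerators and denominators: (2+5)/(6+5)

Step 2 incorrectly adds fractions by separately adding numerators and denominators. This is wrong. The correct method requires a common denominator: 2/6 + 5/5 = (2×5 + 5×6)/(6×5) = 40/30 = 4/3. The method used gives 7/11, which is different.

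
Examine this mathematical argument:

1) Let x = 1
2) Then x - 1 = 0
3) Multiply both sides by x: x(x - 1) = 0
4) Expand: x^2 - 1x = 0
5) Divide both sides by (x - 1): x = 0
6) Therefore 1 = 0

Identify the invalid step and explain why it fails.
Step 5: Divide both sides by (x - 1): x = 0

Step 5 divides both sides by (x - 1). However, since x = 1, we have (x - 1) = 0. Division by zero is undefined, making this step invalid.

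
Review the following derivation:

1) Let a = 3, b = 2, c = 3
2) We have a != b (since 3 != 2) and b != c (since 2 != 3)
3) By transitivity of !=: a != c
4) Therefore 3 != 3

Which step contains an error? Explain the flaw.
Step 3: By transitivity of !=: a != c

Step 3 incorrectly applies transitivity to the '!=' relation. Transitivity states: if a R b and b R c, then a R c. However, '!=' is not transitive. Counterexample: 3 != 2 and 2 != 3, but 3 = 3 (both equal 3). Transitivity holds for relations like <, <=, =, but not for !=.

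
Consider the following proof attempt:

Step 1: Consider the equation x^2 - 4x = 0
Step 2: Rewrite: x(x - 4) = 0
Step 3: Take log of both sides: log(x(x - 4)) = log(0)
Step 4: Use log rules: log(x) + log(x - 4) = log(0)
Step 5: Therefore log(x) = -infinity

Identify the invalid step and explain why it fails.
Step 3: Take log of both sides: log(x(x - 4)) = log(0)

Step 3 takes the logarithm of both sides, resulting in log(0) on the right side. The logarithm is only defined for positive numbers; log(0) is undefined (approaches negative infinity). This operation is invalid.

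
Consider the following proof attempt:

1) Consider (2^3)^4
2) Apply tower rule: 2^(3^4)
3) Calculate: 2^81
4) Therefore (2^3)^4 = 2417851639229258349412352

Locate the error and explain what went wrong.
Step 2: Apply tower rule: 2^(3^4)

Step 2 incorrectly states that (a^b)^c = a^(b^c). The correct rule is (a^b)^c = a^(b×c). The actual value is (2^3)^4 = 2^12 = 4096, not 2^81 = 2417851639229258349412352.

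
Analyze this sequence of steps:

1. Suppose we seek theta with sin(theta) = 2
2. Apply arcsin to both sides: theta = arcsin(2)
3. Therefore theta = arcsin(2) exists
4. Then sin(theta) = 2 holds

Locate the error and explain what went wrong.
Step 2: Apply arcsin to both sides: theta = arcsin(2)

Step 2 applies arcsin to 2. However, arcsin(x) is only defined for x in [-1, 1] because sin(theta) can only produce values in that range. Since |2| > 1, arcsin(2) is undefined. There is no angle whose sine equals 2.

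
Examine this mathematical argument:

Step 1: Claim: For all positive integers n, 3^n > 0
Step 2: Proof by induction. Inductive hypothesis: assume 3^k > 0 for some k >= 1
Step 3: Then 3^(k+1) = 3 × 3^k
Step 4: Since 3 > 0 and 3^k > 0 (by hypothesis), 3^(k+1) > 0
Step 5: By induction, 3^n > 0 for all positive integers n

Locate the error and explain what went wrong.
Step 5: By induction, 3^n > 0 for all positive integers n

Step 5 concludes the proof by induction, but no base case was ever established. A valid induction proof requires: (1) a base case proving 3^1 > 0, and (2) an inductive step showing IF 3^k > 0 THEN 3^(k+1) > 0. Steps 2-4 correctly establish the inductive step, but without the base case the conclusion in step 5 does not follow.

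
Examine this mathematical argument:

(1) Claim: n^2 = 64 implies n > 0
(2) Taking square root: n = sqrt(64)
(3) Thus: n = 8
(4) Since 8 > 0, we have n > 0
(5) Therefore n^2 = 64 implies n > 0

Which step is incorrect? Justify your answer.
Step 2: Taking square root: n = sqrt(64)

Step 2 takes the square root and assumes the positive root only. The equation n^2 = 64 actually has two solutions: n = 8 and n = -8. The proof silently assumes n > 0 without justification, then uses this assumption to conclude n > 0, which is circular. The counterexample n = -8 shows the claim is false.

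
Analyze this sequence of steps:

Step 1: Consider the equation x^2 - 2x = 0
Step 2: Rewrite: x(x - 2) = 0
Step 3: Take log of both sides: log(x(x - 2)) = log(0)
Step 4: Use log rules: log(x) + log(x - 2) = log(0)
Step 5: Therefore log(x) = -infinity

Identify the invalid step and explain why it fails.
Step 3: Take log of both sides: log(x(x - 2)) = log(0)

Step 3 takes the logarithm of both sides, resulting in log(0) on the right side. The logarithm is only defined for positive numbers; log(0) is undefined (approaches negative infinity). This operation is invalid.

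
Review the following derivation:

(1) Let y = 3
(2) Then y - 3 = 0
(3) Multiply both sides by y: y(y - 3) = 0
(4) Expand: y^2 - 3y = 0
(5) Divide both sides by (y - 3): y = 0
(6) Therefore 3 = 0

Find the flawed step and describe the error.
Step 5: Divide both sides by (y - 3): y = 0

Step 5 divides both sides by (y - 3). However, since y = 3, we have (y - 3) = 0. Division by zero is undefined, making this step invalid.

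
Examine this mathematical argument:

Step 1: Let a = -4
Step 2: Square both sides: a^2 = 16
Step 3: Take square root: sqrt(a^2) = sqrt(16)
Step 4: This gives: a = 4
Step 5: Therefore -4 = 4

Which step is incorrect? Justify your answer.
Step 4: This gives: a = 4

Step 4 incorrectly states that sqrt(a^2) = a. The correct identity is sqrt(a^2) = |a|. Since a = -4 < 0, we have sqrt(a^2) = |-4| = 4, not a = -4.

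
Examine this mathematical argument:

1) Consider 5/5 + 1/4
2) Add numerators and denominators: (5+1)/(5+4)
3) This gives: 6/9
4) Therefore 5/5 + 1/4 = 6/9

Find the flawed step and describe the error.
Step 2: Add numerators and denominators: (5+1)/(5+4)

Step 2 incorrectly adds fractions by separately adding numerators and denominators. This is wrong. The correct method requires a common denominator: 5/5 + 1/4 = (5×4 + 1×5)/(5×4) = 25/20 = 5/4. The method used gives 6/9, which is different.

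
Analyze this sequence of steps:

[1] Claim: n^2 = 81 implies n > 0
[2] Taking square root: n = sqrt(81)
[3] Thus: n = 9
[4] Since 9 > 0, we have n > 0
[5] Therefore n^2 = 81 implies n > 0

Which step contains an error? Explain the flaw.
Step 2: Taking square root: n = sqrt(81)

Step 2 takes the square root and assumes the positive root only. The equation n^2 = 81 actually has two solutions: n = 9 and n = -9. The proof silently assumes n > 0 without justification, then uses this assumption to conclude n > 0, which is circular. The counterexample n = -9 shows the claim is false.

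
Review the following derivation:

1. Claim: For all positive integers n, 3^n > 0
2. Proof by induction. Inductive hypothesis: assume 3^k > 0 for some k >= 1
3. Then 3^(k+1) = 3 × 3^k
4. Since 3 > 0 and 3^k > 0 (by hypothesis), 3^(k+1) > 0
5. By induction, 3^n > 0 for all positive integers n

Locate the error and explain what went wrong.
Step 5: By induction, 3^n > 0 for all positive integers n

Step 5 concludes the proof by induction, but no base case was ever established. A valid induction proof requires: (1) a base case proving 3^1 > 0, and (2) an inductive step showing IF 3^k > 0 THEN 3^(k+1) > 0. Steps 2-4 correctly establish the inductive step, but without the base case the conclusion in step 5 does not follow.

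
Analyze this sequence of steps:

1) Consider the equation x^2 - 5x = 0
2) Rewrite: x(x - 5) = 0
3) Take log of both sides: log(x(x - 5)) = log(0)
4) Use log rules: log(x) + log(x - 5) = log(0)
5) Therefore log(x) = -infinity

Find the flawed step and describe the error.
Step 3: Take log of both sides: log(x(x - 5)) = log(0)

Step 3 takes the logarithm of both sides, resulting in log(0) on the right side. The logarithm is only defined for positive numbers; log(0) is undefined (approaches negative infinity). This operation is invalid.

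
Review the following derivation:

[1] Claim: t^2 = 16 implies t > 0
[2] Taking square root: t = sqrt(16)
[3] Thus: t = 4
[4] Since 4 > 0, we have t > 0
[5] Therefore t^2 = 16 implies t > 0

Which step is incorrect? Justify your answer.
Step 2: Taking square root: t = sqrt(16)

Step 2 takes the square root and assumes the positive root only. The equation t^2 = 16 actually has two solutions: t = 4 and t = -4. The proof silently assumes t > 0 without justification, then uses this assumption to conclude t > 0, which is circular. The counterexample t = -4 shows the claim is false.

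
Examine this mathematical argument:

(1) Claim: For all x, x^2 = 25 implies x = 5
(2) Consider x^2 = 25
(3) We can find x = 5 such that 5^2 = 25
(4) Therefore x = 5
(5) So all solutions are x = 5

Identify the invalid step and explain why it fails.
Step 4: Therefore x = 5

Step 4 incorrectly concludes that x = 5 is the only solution. The proof shows that x = 5 is A solution (existence), but does not show it is the ONLY solution (uniqueness). In fact, x = -5 is also a solution since (-5)^2 = 25. Finding one solution doesn't prove there are no others.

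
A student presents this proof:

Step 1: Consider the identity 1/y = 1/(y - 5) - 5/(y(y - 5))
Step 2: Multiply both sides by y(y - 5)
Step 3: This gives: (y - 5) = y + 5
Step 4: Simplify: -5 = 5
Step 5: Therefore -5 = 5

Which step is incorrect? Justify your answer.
Step 3: This gives: (y - 5) = y + 5

Step 3 makes a sign error when clearing denominators. Multiplying -5/(y(y - 5)) by y(y - 5) gives -5, not +5. The correct result is (y - 5) = y - 5, which is trivially true, not (y - 5) = y + 5. (Step 1 is a valid identity: 1/(y - 5) - 5/(y(y - 5)) = (y - 5)/(y(y - 5)) = 1/y.)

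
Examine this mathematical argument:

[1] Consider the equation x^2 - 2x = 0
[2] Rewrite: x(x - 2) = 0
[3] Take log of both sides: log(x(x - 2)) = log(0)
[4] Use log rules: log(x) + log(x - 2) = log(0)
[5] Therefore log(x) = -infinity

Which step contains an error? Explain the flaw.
Step 3: Take log of both sides: log(x(x - 2)) = log(0)

Step 3 takes the logarithm of both sides, resulting in log(0) on the right side. The logarithm is only defined for positive numbers; log(0) is undefined (approaches negative infinity). This operation is invalid.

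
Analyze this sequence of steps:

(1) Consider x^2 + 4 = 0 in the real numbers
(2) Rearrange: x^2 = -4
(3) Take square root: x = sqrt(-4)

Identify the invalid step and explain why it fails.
Step 3: Take square root: x = sqrt(-4)

Step 3 takes the square root of -4, which is negative. In the real number system, the square root of a negative number is undefined. The equation x^2 + 4 = 0 has no real solutions. Square roots of negative numbers only exist in the complex numbers.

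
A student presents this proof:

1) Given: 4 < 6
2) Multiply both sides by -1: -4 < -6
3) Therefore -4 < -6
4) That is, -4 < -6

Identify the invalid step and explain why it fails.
Step 2: Multiply both sides by -1: -4 < -6

Step 2 multiplies both sides by -1 but fails to reverse the inequality sign. When multiplying (or dividing) an inequality by a negative number, the direction must be reversed. Since 4 < 6, we should get -4 > -6, i.e., -4 > -6.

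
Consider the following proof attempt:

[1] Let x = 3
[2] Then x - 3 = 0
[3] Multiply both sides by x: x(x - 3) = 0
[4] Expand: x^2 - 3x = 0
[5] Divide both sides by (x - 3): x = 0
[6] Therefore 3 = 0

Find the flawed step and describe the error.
Step 5: Divide both sides by (x - 3): x = 0

Step 5 divides both sides by (x - 3). However, since x = 3, we have (x - 3) = 0. Division by zero is undefined, making this step invalid.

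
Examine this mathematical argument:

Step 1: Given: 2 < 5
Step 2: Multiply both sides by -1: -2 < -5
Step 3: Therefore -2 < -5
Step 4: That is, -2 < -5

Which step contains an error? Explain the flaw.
Step 2: Multiply both sides by -1: -2 < -5

Step 2 multiplies both sides by -1 but fails to reverse the inequality sign. When multiplying (or dividing) an inequality by a negative number, the direction must be reversed. Since 2 < 5, we should get -2 > -5, i.e., -2 > -5.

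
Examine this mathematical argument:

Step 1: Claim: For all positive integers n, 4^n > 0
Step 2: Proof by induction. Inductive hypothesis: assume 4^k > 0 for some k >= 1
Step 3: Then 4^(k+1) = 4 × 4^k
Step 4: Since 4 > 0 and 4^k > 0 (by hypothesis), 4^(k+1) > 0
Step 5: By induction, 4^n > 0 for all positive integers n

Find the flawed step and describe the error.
Step 5: By induction, 4^n > 0 for all positive integers n

Step 5 concludes the proof by induction, but no base case was ever established. A valid induction proof requires: (1) a base case proving 4^1 > 0, and (2) an inductive step showing IF 4^k > 0 THEN 4^(k+1) > 0. Steps 2-4 correctly establish the inductive step, but without the base case the conclusion in step 5 does not follow.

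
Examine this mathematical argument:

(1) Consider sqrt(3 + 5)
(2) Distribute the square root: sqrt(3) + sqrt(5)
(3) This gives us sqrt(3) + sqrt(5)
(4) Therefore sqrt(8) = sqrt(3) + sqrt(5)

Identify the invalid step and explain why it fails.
Step 2: Distribute the square root: sqrt(3) + sqrt(5)

Step 2 incorrectly 'distributes' the square root over addition. The square root function does not distribute: sqrt(a + b) ≠ sqrt(a) + sqrt(b). In fact, sqrt(3 + 5) = sqrt(8) ≈ 2.8284, while sqrt(3) + sqrt(5) ≈ 3.9681.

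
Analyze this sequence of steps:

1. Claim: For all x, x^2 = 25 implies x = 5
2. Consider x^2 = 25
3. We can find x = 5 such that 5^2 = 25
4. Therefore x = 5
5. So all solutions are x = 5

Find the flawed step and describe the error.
Step 4: Therefore x = 5

Step 4 incorrectly concludes that x = 5 is the only solution. The proof shows that x = 5 is A solution (existence), but does not show it is the ONLY solution (uniqueness). In fact, x = -5 is also a solution since (-5)^2 = 25. Finding one solution doesn't prove there are no others.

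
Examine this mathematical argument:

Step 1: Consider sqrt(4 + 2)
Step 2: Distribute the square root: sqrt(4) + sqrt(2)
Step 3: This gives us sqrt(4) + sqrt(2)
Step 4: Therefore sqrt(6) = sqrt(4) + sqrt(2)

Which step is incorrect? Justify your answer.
Step 2: Distribute the square root: sqrt(4) + sqrt(2)

Step 2 incorrectly 'distributes' the square root over addition. The square root function does not distribute: sqrt(a + b) ≠ sqrt(a) + sqrt(b). In fact, sqrt(4 + 2) = sqrt(6) ≈ 2.4495, while sqrt(4) + sqrt(2) ≈ 3.4142.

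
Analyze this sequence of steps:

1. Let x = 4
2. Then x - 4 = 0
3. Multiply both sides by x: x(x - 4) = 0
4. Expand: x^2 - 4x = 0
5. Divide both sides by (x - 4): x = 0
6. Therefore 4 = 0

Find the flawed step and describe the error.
Step 5: Divide both sides by (x - 4): x = 0

Step 5 divides both sides by (x - 4). However, since x = 4, we have (x - 4) = 0. Division by zero is undefined, making this step invalid.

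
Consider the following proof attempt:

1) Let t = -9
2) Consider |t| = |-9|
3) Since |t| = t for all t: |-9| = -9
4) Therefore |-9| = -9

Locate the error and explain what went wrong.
Step 3: Since |t| = t for all t: |-9| = -9

Step 3 incorrectly states that |t| = t for all t. The correct definition is |t| = t when t >= 0, and |t| = -t when t < 0. Since -9 < 0, we have |-9| = -(-9) = 9, not -9.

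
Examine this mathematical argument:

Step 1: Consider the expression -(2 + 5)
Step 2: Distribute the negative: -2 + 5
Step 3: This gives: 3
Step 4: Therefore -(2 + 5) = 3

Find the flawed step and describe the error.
Step 2: Distribute the negative: -2 + 5

Step 2 incorrectly distributes the negative sign. The correct distribution is -(2 + 5) = -2 - 5 = -7. The negative must be applied to both terms, not just the first. The error treats -(2 + 5) as -2 + 5, which equals 3 instead of -7.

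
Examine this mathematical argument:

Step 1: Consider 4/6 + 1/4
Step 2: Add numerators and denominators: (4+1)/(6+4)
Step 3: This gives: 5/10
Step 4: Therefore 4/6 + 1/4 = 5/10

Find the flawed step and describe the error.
Step 2: Add numerators and denominators: (4+1)/(6+4)

Step 2 incorrectly adds fractions by separately adding numerators and denominators. This is wrong. The correct method requires a common denominator: 4/6 + 1/4 = (4×4 + 1×6)/(6×4) = 22/24 = 11/12. The method used gives 5/10, which is different.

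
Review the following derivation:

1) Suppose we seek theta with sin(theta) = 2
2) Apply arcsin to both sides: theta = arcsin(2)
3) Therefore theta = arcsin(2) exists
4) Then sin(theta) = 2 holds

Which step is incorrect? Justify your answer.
Step 2: Apply arcsin to both sides: theta = arcsin(2)

Step 2 applies arcsin to 2. However, arcsin(x) is only defined for x in [-1, 1] because sin(theta) can only produce values in that range. Since |2| > 1, arcsin(2) is undefined. There is no angle whose sine equals 2.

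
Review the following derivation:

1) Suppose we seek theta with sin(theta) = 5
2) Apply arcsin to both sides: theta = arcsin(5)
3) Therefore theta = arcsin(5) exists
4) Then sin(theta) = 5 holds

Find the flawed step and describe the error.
Step 2: Apply arcsin to both sides: theta = arcsin(5)

Step 2 applies arcsin to 5. However, arcsin(x) is only defined for x in [-1, 1] because sin(theta) can only produce values in that range. Since |5| > 1, arcsin(5) is undefined. There is no angle whose sine equals 5.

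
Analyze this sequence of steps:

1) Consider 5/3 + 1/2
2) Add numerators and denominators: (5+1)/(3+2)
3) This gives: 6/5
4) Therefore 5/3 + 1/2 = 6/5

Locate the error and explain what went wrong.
Step 2: Add numerators and denominators: (5+1)/(3+2)

Step 2 incorrectly adds fractions by separately adding numerators and denominators. This is wrong. The correct method requires a common denominator: 5/3 + 1/2 = (5×2 + 1×3)/(3×2) = 13/6 = 13/6. The method used gives 6/5, which is different.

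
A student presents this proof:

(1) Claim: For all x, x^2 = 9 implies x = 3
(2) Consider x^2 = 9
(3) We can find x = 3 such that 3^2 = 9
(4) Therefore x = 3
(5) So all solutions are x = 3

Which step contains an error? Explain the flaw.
Step 4: Therefore x = 3

Step 4 incorrectly concludes that x = 3 is the only solution. The proof shows that x = 3 is A solution (existence), but does not show it is the ONLY solution (uniqueness). In fact, x = -3 is also a solution since (-3)^2 = 9. Finding one solution doesn't prove there are no others.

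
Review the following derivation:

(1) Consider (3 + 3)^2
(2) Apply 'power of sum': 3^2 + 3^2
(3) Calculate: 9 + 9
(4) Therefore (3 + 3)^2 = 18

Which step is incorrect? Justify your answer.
Step 2: Apply 'power of sum': 3^2 + 3^2

Step 2 incorrectly applies a non-existent rule '(a+b)^n = a^n + b^n'. This is false in general. The correct expansion uses the binomial theorem. The actual value is (3 + 3)^2 = 6^2 = 36, not 18.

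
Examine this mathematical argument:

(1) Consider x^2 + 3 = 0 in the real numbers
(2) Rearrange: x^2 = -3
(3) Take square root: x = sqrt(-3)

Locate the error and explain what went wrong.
Step 3: Take square root: x = sqrt(-3)

Step 3 takes the square root of -3, which is negative. In the real number system, the square root of a negative number is undefined. The equation x^2 + 3 = 0 has no real solutions. Square roots of negative numbers only exist in the complex numbers.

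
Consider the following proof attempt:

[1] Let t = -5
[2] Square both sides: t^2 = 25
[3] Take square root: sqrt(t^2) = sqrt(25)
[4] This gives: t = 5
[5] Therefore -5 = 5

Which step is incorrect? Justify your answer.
Step 4: This gives: t = 5

Step 4 incorrectly states that sqrt(t^2) = t. The correct identity is sqrt(t^2) = |t|. Since t = -5 < 0, we have sqrt(t^2) = |-5| = 5, not t = -5.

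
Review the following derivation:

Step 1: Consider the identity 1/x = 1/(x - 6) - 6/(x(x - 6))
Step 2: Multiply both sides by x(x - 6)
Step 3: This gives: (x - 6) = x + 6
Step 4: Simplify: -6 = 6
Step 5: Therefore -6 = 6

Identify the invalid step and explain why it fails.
Step 3: This gives: (x - 6) = x + 6

Step 3 makes a sign error when clearing denominators. Multiplying -6/(x(x - 6)) by x(x - 6) gives -6, not +6. The correct result is (x - 6) = x - 6, which is trivially true, not (x - 6) = x + 6. (Step 1 is a valid identity: 1/(x - 6) - 6/(x(x - 6)) = (x - 6)/(x(x - 6)) = 1/x.)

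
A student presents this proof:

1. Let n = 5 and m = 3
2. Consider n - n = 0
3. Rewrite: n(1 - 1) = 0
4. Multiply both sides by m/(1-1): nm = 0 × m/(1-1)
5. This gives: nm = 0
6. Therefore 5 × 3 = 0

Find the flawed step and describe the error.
Step 4: Multiply both sides by m/(1-1): nm = 0 × m/(1-1)

Step 4 multiplies both sides by m/(1-1). However, 1-1 = 0, so this is multiplication by m/0, which is undefined. We cannot multiply by an undefined expression.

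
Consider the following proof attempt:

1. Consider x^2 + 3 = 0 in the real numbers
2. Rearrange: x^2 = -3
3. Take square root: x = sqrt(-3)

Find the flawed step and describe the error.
Step 3: Take square root: x = sqrt(-3)

Step 3 takes the square root of -3, which is negative. In the real number system, the square root of a negative number is undefined. The equation x^2 + 3 = 0 has no real solutions. Square roots of negative numbers only exist in the complex numbers.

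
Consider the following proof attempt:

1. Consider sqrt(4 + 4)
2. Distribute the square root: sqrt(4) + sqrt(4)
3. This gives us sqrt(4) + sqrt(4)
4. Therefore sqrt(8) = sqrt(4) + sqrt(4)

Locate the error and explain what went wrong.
Step 2: Distribute the square root: sqrt(4) + sqrt(4)

Step 2 incorrectly 'distributes' the square root over addition. The square root function does not distribute: sqrt(a + b) ≠ sqrt(a) + sqrt(b). In fact, sqrt(4 + 4) = sqrt(8) ≈ 2.8284, while sqrt(4) + sqrt(4) ≈ 4.0000.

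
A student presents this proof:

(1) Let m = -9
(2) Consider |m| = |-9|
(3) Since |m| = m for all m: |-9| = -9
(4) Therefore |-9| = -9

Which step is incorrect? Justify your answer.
Step 3: Since |m| = m for all m: |-9| = -9

Step 3 incorrectly states that |m| = m for all m. The correct definition is |m| = m when m >= 0, and |m| = -m when m < 0. Since -9 < 0, we have |-9| = -(-9) = 9, not -9.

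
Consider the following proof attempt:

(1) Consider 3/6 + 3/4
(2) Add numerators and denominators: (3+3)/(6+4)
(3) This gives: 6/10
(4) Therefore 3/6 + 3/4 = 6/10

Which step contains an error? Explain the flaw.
Step 2: Add numerators and denominators: (3+3)/(6+4)

Step 2 incorrectly adds fractions by separately adding numerators and denominators. This is wrong. The correct method requires a common denominator: 3/6 + 3/4 = (3×4 + 3×6)/(6×4) = 30/24 = 5/4. The method used gives 6/10, which is different.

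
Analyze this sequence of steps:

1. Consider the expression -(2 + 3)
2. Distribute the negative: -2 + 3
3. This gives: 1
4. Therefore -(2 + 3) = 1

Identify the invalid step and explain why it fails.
Step 2: Distribute the negative: -2 + 3

Step 2 incorrectly distributes the negative sign. The correct distribution is -(2 + 3) = -2 - 3 = -5. The negative must be applied to both terms, not just the first. The error treats -(2 + 3) as -2 + 3, which equals 1 instead of -5.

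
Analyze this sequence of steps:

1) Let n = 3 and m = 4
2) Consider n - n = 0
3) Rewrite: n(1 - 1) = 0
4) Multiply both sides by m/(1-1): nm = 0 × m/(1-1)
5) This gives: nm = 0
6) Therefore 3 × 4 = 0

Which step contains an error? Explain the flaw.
Step 4: Multiply both sides by m/(1-1): nm = 0 × m/(1-1)

Step 4 multiplies both sides by m/(1-1). However, 1-1 = 0, so this is multiplication by m/0, which is undefined. We cannot multiply by an undefined expression.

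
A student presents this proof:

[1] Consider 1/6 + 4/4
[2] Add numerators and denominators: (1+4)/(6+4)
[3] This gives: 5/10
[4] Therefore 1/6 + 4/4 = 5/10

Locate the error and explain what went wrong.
Step 2: Add numerators and denominators: (1+4)/(6+4)

Step 2 incorrectly adds fractions by separately adding numerators and denominators. This is wrong. The correct method requires a common denominator: 1/6 + 4/4 = (1×4 + 4×6)/(6×4) = 28/24 = 7/6. The method used gives 5/10, which is different.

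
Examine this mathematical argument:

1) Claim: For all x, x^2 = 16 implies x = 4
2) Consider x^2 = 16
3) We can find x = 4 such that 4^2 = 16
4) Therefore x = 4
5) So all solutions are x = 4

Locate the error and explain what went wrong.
Step 4: Therefore x = 4

Step 4 incorrectly concludes that x = 4 is the only solution. The proof shows that x = 4 is A solution (existence), but does not show it is the ONLY solution (uniqueness). In fact, x = -4 is also a solution since (-4)^2 = 16. Finding one solution doesn't prove there are no others.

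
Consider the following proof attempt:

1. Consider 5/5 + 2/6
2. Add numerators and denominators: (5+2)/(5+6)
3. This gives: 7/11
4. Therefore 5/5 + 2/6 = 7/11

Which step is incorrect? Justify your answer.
Step 2: Add numerators and denominators: (5+2)/(5+6)

Step 2 incorrectly adds fractions by separately adding numerators and denominators. This is wrong. The correct method requires a common denominator: 5/5 + 2/6 = (5×6 + 2×5)/(5×6) = 40/30 = 4/3. The method used gives 7/11, which is different.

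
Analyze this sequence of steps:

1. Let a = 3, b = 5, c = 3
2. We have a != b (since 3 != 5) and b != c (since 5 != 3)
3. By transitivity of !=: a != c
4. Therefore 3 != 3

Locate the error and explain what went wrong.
Step 3: By transitivity of !=: a != c

Step 3 incorrectly applies transitivity to the '!=' relation. Transitivity states: if a R b and b R c, then a R c. However, '!=' is not transitive. Counterexample: 3 != 5 and 5 != 3, but 3 = 3 (both equal 3). Transitivity holds for relations like <, <=, =, but not for !=.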